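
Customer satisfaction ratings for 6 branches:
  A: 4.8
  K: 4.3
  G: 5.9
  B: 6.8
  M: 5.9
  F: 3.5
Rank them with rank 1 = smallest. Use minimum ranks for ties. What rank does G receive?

4

Sorted (ascending): 3.5, 4.3, 4.8, 5.9, 5.9, 6.8
The 2 values of 5.9 occupy positions 4–5 → each gets rank 4.
G has value 5.9 → rank 4.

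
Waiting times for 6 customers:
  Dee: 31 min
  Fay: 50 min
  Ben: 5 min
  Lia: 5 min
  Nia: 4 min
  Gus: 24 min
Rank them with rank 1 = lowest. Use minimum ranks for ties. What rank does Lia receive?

2

Sorted (ascending): 4, 5, 5, 24, 31, 50
The 2 values of 5 occupy positions 2–3 → each gets rank 2.
Lia has value 5 min → rank 2.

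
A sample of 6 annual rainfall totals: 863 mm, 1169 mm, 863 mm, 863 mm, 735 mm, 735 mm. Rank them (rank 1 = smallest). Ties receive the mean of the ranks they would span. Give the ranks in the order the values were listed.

Sorted (ascending): 735, 735, 863, 863, 863, 1169
The 2 values of 735 occupy positions 1–2 → average rank (1+2)/2 = 1.5.
The 3 values of 863 occupy positions 3–5 → average rank 4.

4, 6, 4, 4, 1.5, 1.5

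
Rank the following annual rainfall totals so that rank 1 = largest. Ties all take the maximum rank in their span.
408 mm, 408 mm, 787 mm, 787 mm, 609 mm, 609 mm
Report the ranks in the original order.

6, 6, 2, 2, 4, 4

Sorted (descending): 787, 787, 609, 609, 408, 408
The 2 values of 787 occupy positions 1–2 → each gets rank 2.
The 2 values of 609 occupy positions 3–4 → each gets rank 4.
The 2 values of 408 occupy positions 5–6 → each gets rank 6.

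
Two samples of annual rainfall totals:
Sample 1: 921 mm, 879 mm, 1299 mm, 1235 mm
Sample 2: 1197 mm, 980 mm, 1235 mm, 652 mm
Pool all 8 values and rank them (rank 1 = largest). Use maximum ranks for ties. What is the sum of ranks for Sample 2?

Sorted (descending): 1299, 1235, 1235, 1197, 980, 921, 879, 652
The 2 values of 1235 occupy positions 2–3 → each gets rank 3.
Sample 2 values → pooled ranks: 1197→4, 980→5, 1235→3, 652→8
Rank sum = 4 + 5 + 3 + 8 = 20

20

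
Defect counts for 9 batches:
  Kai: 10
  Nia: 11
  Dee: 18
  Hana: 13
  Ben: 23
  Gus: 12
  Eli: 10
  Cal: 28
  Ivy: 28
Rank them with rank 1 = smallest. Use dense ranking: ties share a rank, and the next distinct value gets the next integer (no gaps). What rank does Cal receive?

7

Sorted (ascending): 10, 10, 11, 12, 13, 18, 23, 28, 28
The 2 values of 10 share dense rank 1.
The 2 values of 28 share dense rank 7.
Remaining distinct values take the next consecutive integers.
Cal has value 28 → rank 7.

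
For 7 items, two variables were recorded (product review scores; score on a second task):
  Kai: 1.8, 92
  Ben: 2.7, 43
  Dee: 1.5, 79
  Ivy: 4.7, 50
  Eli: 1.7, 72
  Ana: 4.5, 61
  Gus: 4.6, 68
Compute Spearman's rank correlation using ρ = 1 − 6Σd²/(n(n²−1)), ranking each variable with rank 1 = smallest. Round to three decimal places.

-0.643

Ranks of variable 1: 3, 4, 1, 7, 2, 5, 6
Ranks of variable 2: 7, 1, 6, 2, 5, 3, 4
d = r₁ − r₂: -4, 3, -5, 5, -3, 2, 2
d²: 16, 9, 25, 25, 9, 4, 4; Σd² = 92
ρ = 1 − 6·92/(7·48) = 1 − 552/336 = -0.643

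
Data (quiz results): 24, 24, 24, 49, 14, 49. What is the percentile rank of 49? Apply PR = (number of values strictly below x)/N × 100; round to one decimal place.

N = 6.
Strictly below 49: 4. Equal to 49: 2.
PR = 4/6 × 100 = 66.7

66.7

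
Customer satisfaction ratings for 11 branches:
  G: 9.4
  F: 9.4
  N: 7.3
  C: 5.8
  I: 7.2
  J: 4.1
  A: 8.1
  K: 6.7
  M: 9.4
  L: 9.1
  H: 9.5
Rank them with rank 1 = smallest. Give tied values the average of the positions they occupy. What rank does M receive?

9

Sorted (ascending): 4.1, 5.8, 6.7, 7.2, 7.3, 8.1, 9.1, 9.4, 9.4, 9.4, 9.5
The 3 values of 9.4 occupy positions 8–10 → average rank 9.
M has value 9.4 → rank 9.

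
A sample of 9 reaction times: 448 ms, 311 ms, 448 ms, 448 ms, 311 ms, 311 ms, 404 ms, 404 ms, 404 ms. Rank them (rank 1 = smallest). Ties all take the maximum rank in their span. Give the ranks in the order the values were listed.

Sorted (ascending): 311, 311, 311, 404, 404, 404, 448, 448, 448
The 3 values of 311 occupy positions 1–3 → each gets rank 3.
The 3 values of 404 occupy positions 4–6 → each gets rank 6.
The 3 values of 448 occupy positions 7–9 → each gets rank 9.

9, 3, 9, 9, 3, 3, 6, 6, 6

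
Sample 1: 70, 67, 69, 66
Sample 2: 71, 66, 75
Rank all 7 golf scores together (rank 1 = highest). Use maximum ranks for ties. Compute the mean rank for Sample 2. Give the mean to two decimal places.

Sorted (descending): 75, 71, 70, 69, 67, 66, 66
The 2 values of 66 occupy positions 6–7 → each gets rank 7.
Sample 2 values → pooled ranks: 71→2, 66→7, 75→1
Mean rank = (2 + 7 + 1) / 3 = 3.33

3.33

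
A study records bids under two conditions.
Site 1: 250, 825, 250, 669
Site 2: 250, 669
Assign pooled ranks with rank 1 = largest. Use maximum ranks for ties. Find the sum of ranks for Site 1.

16

Sorted (descending): 825, 669, 669, 250, 250, 250
The 2 values of 669 occupy positions 2–3 → each gets rank 3.
The 3 values of 250 occupy positions 4–6 → each gets rank 6.
Site 1 values → pooled ranks: 250→6, 825→1, 250→6, 669→3
Rank sum = 6 + 1 + 6 + 3 = 16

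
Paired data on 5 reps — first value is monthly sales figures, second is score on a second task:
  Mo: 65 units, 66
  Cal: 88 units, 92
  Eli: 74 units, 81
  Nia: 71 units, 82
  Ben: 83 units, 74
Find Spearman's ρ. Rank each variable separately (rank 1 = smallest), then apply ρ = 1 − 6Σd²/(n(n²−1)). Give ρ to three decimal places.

Ranks of variable 1: 1, 5, 3, 2, 4
Ranks of variable 2: 1, 5, 3, 4, 2
d = r₁ − r₂: 0, 0, 0, -2, 2
d²: 0, 0, 0, 4, 4; Σd² = 8
ρ = 1 − 6·8/(5·24) = 1 − 48/120 = 0.600

0.600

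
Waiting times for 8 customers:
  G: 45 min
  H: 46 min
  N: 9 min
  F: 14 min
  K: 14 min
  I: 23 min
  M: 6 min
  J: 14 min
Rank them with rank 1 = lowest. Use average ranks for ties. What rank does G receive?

7

Sorted (ascending): 6, 9, 14, 14, 14, 23, 45, 46
The 3 values of 14 occupy positions 3–5 → average rank 4.
G has value 45 min → rank 7.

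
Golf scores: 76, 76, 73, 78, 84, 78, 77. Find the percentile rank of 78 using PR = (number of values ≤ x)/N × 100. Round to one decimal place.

N = 7.
Strictly below 78: 4. Equal to 78: 2.
PR = 6/7 × 100 = 85.7

85.7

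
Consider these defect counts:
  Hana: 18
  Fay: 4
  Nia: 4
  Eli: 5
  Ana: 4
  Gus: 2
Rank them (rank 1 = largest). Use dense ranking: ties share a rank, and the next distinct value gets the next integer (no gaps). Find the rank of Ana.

Sorted (descending): 18, 5, 4, 4, 4, 2
The 3 values of 4 share dense rank 3.
Remaining distinct values take the next consecutive integers.
Ana has value 4 → rank 3.

3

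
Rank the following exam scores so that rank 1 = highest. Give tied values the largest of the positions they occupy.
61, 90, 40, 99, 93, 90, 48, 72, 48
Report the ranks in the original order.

6, 4, 9, 1, 2, 4, 8, 5, 8

Sorted (descending): 99, 93, 90, 90, 72, 61, 48, 48, 40
The 2 values of 90 occupy positions 3–4 → each gets rank 4.
The 2 values of 48 occupy positions 7–8 → each gets rank 8.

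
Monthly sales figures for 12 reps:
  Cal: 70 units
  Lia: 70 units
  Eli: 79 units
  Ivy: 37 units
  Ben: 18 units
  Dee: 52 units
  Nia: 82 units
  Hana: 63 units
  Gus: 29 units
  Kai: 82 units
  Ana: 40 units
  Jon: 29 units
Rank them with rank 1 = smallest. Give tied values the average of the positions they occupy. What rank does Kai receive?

Sorted (ascending): 18, 29, 29, 37, 40, 52, 63, 70, 70, 79, 82, 82
The 2 values of 29 occupy positions 2–3 → average rank (2+3)/2 = 2.5.
The 2 values of 70 occupy positions 8–9 → average rank (8+9)/2 = 8.5.
The 2 values of 82 occupy positions 11–12 → average rank (11+12)/2 = 11.5.
Kai has value 82 units → rank 11.5.

11.5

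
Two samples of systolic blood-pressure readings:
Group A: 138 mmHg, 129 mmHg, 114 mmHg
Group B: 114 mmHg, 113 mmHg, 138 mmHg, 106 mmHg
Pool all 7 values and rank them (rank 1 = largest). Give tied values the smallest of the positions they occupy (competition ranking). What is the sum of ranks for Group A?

8

Sorted (descending): 138, 138, 129, 114, 114, 113, 106
The 2 values of 138 occupy positions 1–2 → each gets rank 1.
The 2 values of 114 occupy positions 4–5 → each gets rank 4.
Group A values → pooled ranks: 138→1, 129→3, 114→4
Rank sum = 1 + 3 + 4 = 8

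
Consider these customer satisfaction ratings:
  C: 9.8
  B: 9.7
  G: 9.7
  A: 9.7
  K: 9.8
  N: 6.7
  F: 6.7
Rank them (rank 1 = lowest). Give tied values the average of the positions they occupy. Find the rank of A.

Sorted (ascending): 6.7, 6.7, 9.7, 9.7, 9.7, 9.8, 9.8
The 2 values of 6.7 occupy positions 1–2 → average rank (1+2)/2 = 1.5.
The 3 values of 9.7 occupy positions 3–5 → average rank 4.
The 2 values of 9.8 occupy positions 6–7 → average rank (6+7)/2 = 6.5.
A has value 9.7 → rank 4.

4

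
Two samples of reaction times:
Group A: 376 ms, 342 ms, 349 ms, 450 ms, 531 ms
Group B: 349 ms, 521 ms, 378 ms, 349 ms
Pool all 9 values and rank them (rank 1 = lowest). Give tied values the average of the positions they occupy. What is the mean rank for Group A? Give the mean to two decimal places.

5.00

Sorted (ascending): 342, 349, 349, 349, 376, 378, 450, 521, 531
The 3 values of 349 occupy positions 2–4 → average rank 3.
Group A values → pooled ranks: 376→5, 342→1, 349→3, 450→7, 531→9
Mean rank = (5 + 1 + 3 + 7 + 9) / 5 = 5.00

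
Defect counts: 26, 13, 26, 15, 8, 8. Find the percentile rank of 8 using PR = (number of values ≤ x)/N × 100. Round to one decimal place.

33.3

N = 6.
Strictly below 8: 0. Equal to 8: 2.
PR = 2/6 × 100 = 33.3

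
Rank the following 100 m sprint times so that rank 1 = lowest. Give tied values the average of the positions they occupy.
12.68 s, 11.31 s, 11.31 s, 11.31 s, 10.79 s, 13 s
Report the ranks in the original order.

5, 3, 3, 3, 1, 6

Sorted (ascending): 10.79, 11.31, 11.31, 11.31, 12.68, 13
The 3 values of 11.31 occupy positions 2–4 → average rank 3.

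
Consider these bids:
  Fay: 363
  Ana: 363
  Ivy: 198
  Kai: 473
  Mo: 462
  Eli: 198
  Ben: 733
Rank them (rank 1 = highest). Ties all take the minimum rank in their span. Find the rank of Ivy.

6

Sorted (descending): 733, 473, 462, 363, 363, 198, 198
The 2 values of 363 occupy positions 4–5 → each gets rank 4.
The 2 values of 198 occupy positions 6–7 → each gets rank 6.
Ivy has value 198 → rank 6.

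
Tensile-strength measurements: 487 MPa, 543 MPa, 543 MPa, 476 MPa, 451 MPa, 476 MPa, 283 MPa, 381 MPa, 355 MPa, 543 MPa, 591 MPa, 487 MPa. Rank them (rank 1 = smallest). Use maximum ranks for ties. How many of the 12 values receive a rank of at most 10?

Sorted (ascending): 283, 355, 381, 451, 476, 476, 487, 487, 543, 543, 543, 591
The 2 values of 476 occupy positions 5–6 → each gets rank 6.
The 2 values of 487 occupy positions 7–8 → each gets rank 8.
The 3 values of 543 occupy positions 9–11 → each gets rank 11.
Ranks ≤ 10: {1, 2, 3, 4, 6, 6, 8, 8} → 8 values.

8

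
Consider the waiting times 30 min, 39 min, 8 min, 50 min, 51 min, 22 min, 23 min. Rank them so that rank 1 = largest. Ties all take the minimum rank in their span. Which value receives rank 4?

Sorted (descending): 51, 50, 39, 30, 23, 22, 8
No ties — each value takes its position as its rank.
Rank 4 → value 30.

30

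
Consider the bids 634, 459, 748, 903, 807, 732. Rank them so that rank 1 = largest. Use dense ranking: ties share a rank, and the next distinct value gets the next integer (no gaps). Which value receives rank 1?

Sorted (descending): 903, 807, 748, 732, 634, 459
No ties — each value takes its position as its rank.
Rank 1 → value 903.

903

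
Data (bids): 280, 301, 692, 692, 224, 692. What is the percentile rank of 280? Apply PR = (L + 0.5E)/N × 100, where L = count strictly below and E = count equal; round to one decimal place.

25.0

N = 6.
Strictly below 280: 1. Equal to 280: 1.
PR = (1 + 0.5·1)/6 × 100 = 25.0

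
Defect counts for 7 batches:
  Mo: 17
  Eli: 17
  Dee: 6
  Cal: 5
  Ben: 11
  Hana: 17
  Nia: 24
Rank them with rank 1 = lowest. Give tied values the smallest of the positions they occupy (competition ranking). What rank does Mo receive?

Sorted (ascending): 5, 6, 11, 17, 17, 17, 24
The 3 values of 17 occupy positions 4–6 → each gets rank 4.
Mo has value 17 → rank 4.

4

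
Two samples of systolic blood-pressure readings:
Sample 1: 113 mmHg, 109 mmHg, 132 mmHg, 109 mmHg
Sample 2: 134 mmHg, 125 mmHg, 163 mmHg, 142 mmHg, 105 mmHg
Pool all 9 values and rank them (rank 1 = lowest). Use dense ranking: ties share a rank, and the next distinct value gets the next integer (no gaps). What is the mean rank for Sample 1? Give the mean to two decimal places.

Sorted (ascending): 105, 109, 109, 113, 125, 132, 134, 142, 163
The 2 values of 109 share dense rank 2.
Remaining distinct values take the next consecutive integers.
Sample 1 values → pooled ranks: 113→3, 109→2, 132→5, 109→2
Mean rank = (3 + 2 + 5 + 2) / 4 = 3.00

3.00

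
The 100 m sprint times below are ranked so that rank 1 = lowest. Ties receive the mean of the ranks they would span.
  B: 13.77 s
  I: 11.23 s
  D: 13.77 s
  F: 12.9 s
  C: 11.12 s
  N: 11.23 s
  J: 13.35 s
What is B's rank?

Sorted (ascending): 11.12, 11.23, 11.23, 12.9, 13.35, 13.77, 13.77
The 2 values of 11.23 occupy positions 2–3 → average rank (2+3)/2 = 2.5.
The 2 values of 13.77 occupy positions 6–7 → average rank (6+7)/2 = 6.5.
B has value 13.77 s → rank 6.5.

6.5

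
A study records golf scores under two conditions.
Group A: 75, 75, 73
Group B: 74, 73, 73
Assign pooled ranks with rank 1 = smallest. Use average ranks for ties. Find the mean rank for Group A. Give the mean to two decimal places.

Sorted (ascending): 73, 73, 73, 74, 75, 75
The 3 values of 73 occupy positions 1–3 → average rank 2.
The 2 values of 75 occupy positions 5–6 → average rank (5+6)/2 = 5.5.
Group A values → pooled ranks: 75→5.5, 75→5.5, 73→2
Mean rank = (5.5 + 5.5 + 2) / 3 = 4.33

4.33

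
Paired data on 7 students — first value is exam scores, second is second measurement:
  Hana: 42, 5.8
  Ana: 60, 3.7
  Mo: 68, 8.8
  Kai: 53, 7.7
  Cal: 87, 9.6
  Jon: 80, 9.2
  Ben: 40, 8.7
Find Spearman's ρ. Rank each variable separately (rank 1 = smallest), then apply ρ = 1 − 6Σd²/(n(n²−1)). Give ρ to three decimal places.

Ranks of variable 1: 2, 4, 5, 3, 7, 6, 1
Ranks of variable 2: 2, 1, 5, 3, 7, 6, 4
d = r₁ − r₂: 0, 3, 0, 0, 0, 0, -3
d²: 0, 9, 0, 0, 0, 0, 9; Σd² = 18
ρ = 1 − 6·18/(7·48) = 1 − 108/336 = 0.679

0.679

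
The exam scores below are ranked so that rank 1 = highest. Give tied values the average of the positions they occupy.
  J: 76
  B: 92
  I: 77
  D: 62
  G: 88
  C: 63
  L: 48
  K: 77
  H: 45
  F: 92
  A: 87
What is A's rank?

Sorted (descending): 92, 92, 88, 87, 77, 77, 76, 63, 62, 48, 45
The 2 values of 92 occupy positions 1–2 → average rank (1+2)/2 = 1.5.
The 2 values of 77 occupy positions 5–6 → average rank (5+6)/2 = 5.5.
A has value 87 → rank 4.

4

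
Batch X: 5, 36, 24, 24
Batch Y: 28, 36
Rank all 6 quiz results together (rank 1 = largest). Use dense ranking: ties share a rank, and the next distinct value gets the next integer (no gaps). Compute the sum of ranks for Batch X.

Sorted (descending): 36, 36, 28, 24, 24, 5
The 2 values of 36 share dense rank 1.
The 2 values of 24 share dense rank 3.
Remaining distinct values take the next consecutive integers.
Batch X values → pooled ranks: 5→4, 36→1, 24→3, 24→3
Rank sum = 4 + 1 + 3 + 3 = 11

11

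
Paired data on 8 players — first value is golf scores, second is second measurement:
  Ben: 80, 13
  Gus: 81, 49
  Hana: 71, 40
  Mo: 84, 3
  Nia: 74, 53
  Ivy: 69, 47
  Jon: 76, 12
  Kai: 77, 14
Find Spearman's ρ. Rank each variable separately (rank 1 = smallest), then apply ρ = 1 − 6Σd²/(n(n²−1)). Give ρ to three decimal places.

Ranks of variable 1: 6, 7, 2, 8, 3, 1, 4, 5
Ranks of variable 2: 3, 7, 5, 1, 8, 6, 2, 4
d = r₁ − r₂: 3, 0, -3, 7, -5, -5, 2, 1
d²: 9, 0, 9, 49, 25, 25, 4, 1; Σd² = 122
ρ = 1 − 6·122/(8·63) = 1 − 732/504 = -0.452

-0.452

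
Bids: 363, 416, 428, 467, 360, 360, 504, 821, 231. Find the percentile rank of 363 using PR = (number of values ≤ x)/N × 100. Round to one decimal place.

44.4

N = 9.
Strictly below 363: 3. Equal to 363: 1.
PR = 4/9 × 100 = 44.4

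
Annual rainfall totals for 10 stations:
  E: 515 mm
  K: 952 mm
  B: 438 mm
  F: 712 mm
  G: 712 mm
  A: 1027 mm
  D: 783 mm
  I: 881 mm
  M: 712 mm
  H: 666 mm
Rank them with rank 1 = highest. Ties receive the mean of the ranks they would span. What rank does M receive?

Sorted (descending): 1027, 952, 881, 783, 712, 712, 712, 666, 515, 438
The 3 values of 712 occupy positions 5–7 → average rank 6.
M has value 712 mm → rank 6.

6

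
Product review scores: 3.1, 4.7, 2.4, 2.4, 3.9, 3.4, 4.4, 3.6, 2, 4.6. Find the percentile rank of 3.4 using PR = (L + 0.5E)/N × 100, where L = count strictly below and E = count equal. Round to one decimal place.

N = 10.
Strictly below 3.4: 4. Equal to 3.4: 1.
PR = (4 + 0.5·1)/10 × 100 = 45.0

45.0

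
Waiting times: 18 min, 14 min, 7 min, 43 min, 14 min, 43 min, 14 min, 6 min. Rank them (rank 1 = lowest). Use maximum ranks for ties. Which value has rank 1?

6

Sorted (ascending): 6, 7, 14, 14, 14, 18, 43, 43
The 3 values of 14 occupy positions 3–5 → each gets rank 5.
The 2 values of 43 occupy positions 7–8 → each gets rank 8.
Rank 1 → value 6.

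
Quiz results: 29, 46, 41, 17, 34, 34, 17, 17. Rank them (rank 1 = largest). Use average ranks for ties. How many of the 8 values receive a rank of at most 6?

Sorted (descending): 46, 41, 34, 34, 29, 17, 17, 17
The 2 values of 34 occupy positions 3–4 → average rank (3+4)/2 = 3.5.
The 3 values of 17 occupy positions 6–8 → average rank 7.
Ranks ≤ 6: {1, 2, 3.5, 3.5, 5} → 5 values.

5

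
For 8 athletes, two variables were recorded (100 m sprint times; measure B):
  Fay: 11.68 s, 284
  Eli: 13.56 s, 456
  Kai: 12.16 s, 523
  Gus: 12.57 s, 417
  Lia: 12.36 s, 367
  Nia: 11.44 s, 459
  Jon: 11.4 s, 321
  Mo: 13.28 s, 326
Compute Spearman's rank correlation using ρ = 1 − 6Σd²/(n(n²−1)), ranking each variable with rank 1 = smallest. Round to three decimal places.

0.190

Ranks of variable 1: 3, 8, 4, 6, 5, 2, 1, 7
Ranks of variable 2: 1, 6, 8, 5, 4, 7, 2, 3
d = r₁ − r₂: 2, 2, -4, 1, 1, -5, -1, 4
d²: 4, 4, 16, 1, 1, 25, 1, 16; Σd² = 68
ρ = 1 − 6·68/(8·63) = 1 − 408/504 = 0.190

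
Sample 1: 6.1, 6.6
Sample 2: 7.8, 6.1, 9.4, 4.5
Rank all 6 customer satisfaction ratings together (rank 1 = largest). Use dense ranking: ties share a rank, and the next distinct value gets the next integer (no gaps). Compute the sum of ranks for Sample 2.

12

Sorted (descending): 9.4, 7.8, 6.6, 6.1, 6.1, 4.5
The 2 values of 6.1 share dense rank 4.
Remaining distinct values take the next consecutive integers.
Sample 2 values → pooled ranks: 7.8→2, 6.1→4, 9.4→1, 4.5→5
Rank sum = 2 + 4 + 1 + 5 = 12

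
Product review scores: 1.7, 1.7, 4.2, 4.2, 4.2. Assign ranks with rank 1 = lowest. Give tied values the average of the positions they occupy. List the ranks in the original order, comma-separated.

1.5, 1.5, 4, 4, 4

Sorted (ascending): 1.7, 1.7, 4.2, 4.2, 4.2
The 2 values of 1.7 occupy positions 1–2 → average rank (1+2)/2 = 1.5.
The 3 values of 4.2 occupy positions 3–5 → average rank 4.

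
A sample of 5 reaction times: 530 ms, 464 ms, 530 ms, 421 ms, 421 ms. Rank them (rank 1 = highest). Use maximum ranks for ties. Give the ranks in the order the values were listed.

2, 3, 2, 5, 5

Sorted (descending): 530, 530, 464, 421, 421
The 2 values of 530 occupy positions 1–2 → each gets rank 2.
The 2 values of 421 occupy positions 4–5 → each gets rank 5.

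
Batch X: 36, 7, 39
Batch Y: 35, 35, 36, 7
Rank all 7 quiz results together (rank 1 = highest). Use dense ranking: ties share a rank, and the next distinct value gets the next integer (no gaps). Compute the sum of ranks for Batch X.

7

Sorted (descending): 39, 36, 36, 35, 35, 7, 7
The 2 values of 36 share dense rank 2.
The 2 values of 35 share dense rank 3.
The 2 values of 7 share dense rank 4.
Remaining distinct values take the next consecutive integers.
Batch X values → pooled ranks: 36→2, 7→4, 39→1
Rank sum = 2 + 4 + 1 = 7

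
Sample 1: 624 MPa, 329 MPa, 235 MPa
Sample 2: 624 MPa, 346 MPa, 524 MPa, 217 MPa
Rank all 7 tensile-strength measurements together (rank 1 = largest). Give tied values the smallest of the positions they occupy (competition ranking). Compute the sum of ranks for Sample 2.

15

Sorted (descending): 624, 624, 524, 346, 329, 235, 217
The 2 values of 624 occupy positions 1–2 → each gets rank 1.
Sample 2 values → pooled ranks: 624→1, 346→4, 524→3, 217→7
Rank sum = 1 + 4 + 3 + 7 = 15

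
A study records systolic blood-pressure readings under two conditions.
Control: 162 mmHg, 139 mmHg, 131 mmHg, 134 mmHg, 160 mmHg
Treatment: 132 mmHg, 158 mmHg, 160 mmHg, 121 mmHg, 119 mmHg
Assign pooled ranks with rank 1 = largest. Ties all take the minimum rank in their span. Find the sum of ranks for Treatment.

32

Sorted (descending): 162, 160, 160, 158, 139, 134, 132, 131, 121, 119
The 2 values of 160 occupy positions 2–3 → each gets rank 2.
Treatment values → pooled ranks: 132→7, 158→4, 160→2, 121→9, 119→10
Rank sum = 7 + 4 + 2 + 9 + 10 = 32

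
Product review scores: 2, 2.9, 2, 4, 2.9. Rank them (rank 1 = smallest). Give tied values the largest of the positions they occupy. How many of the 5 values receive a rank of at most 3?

2

Sorted (ascending): 2, 2, 2.9, 2.9, 4
The 2 values of 2 occupy positions 1–2 → each gets rank 2.
The 2 values of 2.9 occupy positions 3–4 → each gets rank 4.
Ranks ≤ 3: {2, 2} → 2 values.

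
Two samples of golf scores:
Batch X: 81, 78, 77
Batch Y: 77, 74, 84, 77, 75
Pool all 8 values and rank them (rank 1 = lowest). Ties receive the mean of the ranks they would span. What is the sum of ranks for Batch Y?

Sorted (ascending): 74, 75, 77, 77, 77, 78, 81, 84
The 3 values of 77 occupy positions 3–5 → average rank 4.
Batch Y values → pooled ranks: 77→4, 74→1, 84→8, 77→4, 75→2
Rank sum = 4 + 1 + 8 + 4 + 2 = 19

19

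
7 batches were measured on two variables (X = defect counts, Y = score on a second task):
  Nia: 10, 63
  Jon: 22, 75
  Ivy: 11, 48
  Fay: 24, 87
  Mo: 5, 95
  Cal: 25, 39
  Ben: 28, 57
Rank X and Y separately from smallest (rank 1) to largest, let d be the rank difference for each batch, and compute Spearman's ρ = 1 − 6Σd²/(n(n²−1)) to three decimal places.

-0.500

Ranks of variable 1: 2, 4, 3, 5, 1, 6, 7
Ranks of variable 2: 4, 5, 2, 6, 7, 1, 3
d = r₁ − r₂: -2, -1, 1, -1, -6, 5, 4
d²: 4, 1, 1, 1, 36, 25, 16; Σd² = 84
ρ = 1 − 6·84/(7·48) = 1 − 504/336 = -0.500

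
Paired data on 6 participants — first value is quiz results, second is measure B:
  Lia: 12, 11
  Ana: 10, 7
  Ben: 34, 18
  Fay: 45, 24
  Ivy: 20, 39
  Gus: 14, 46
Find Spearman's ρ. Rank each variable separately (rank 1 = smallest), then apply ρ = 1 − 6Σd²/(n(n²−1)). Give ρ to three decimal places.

Ranks of variable 1: 2, 1, 5, 6, 4, 3
Ranks of variable 2: 2, 1, 3, 4, 5, 6
d = r₁ − r₂: 0, 0, 2, 2, -1, -3
d²: 0, 0, 4, 4, 1, 9; Σd² = 18
ρ = 1 − 6·18/(6·35) = 1 − 108/210 = 0.486

0.486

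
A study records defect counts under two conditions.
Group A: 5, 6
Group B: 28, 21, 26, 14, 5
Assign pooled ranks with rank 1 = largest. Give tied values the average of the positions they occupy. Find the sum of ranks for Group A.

Sorted (descending): 28, 26, 21, 14, 6, 5, 5
The 2 values of 5 occupy positions 6–7 → average rank (6+7)/2 = 6.5.
Group A values → pooled ranks: 5→6.5, 6→5
Rank sum = 6.5 + 5 = 11.5

11.5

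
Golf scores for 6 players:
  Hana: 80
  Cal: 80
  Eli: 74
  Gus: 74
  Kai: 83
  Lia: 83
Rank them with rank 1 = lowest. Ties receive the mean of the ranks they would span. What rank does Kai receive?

Sorted (ascending): 74, 74, 80, 80, 83, 83
The 2 values of 74 occupy positions 1–2 → average rank (1+2)/2 = 1.5.
The 2 values of 80 occupy positions 3–4 → average rank (3+4)/2 = 3.5.
The 2 values of 83 occupy positions 5–6 → average rank (5+6)/2 = 5.5.
Kai has value 83 → rank 5.5.

5.5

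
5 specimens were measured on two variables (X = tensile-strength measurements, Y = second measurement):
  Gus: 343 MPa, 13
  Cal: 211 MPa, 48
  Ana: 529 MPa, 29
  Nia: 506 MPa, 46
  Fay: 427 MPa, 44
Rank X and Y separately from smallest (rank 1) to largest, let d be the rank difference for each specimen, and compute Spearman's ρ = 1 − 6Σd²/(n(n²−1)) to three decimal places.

Ranks of variable 1: 2, 1, 5, 4, 3
Ranks of variable 2: 1, 5, 2, 4, 3
d = r₁ − r₂: 1, -4, 3, 0, 0
d²: 1, 16, 9, 0, 0; Σd² = 26
ρ = 1 − 6·26/(5·24) = 1 − 156/120 = -0.300

-0.300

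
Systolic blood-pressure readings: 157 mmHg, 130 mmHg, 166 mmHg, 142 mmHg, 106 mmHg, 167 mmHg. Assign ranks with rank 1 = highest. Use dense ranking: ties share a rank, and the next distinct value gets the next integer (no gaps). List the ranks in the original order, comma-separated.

Sorted (descending): 167, 166, 157, 142, 130, 106
No ties — each value takes its position as its rank.

3, 5, 2, 4, 6, 1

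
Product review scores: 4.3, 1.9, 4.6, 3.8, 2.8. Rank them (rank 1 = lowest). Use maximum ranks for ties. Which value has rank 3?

Sorted (ascending): 1.9, 2.8, 3.8, 4.3, 4.6
No ties — each value takes its position as its rank.
Rank 3 → value 3.8.

3.8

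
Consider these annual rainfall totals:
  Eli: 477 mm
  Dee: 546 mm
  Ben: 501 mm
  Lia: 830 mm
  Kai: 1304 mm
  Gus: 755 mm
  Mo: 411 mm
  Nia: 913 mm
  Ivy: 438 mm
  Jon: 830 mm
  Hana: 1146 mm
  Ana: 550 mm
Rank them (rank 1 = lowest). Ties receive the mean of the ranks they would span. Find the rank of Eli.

Sorted (ascending): 411, 438, 477, 501, 546, 550, 755, 830, 830, 913, 1146, 1304
The 2 values of 830 occupy positions 8–9 → average rank (8+9)/2 = 8.5.
Eli has value 477 mm → rank 3.

3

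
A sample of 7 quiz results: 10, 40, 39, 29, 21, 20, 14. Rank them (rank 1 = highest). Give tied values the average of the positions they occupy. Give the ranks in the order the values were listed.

Sorted (descending): 40, 39, 29, 21, 20, 14, 10
No ties — each value takes its position as its rank.

7, 1, 2, 3, 4, 5, 6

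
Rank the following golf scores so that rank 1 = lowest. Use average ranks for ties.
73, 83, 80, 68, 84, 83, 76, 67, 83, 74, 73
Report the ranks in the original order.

3.5, 9, 7, 2, 11, 9, 6, 1, 9, 5, 3.5

Sorted (ascending): 67, 68, 73, 73, 74, 76, 80, 83, 83, 83, 84
The 2 values of 73 occupy positions 3–4 → average rank (3+4)/2 = 3.5.
The 3 values of 83 occupy positions 8–10 → average rank 9.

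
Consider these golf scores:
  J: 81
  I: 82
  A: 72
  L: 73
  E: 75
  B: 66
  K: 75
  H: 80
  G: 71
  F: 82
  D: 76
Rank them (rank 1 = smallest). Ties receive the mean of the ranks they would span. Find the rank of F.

Sorted (ascending): 66, 71, 72, 73, 75, 75, 76, 80, 81, 82, 82
The 2 values of 75 occupy positions 5–6 → average rank (5+6)/2 = 5.5.
The 2 values of 82 occupy positions 10–11 → average rank (10+11)/2 = 10.5.
F has value 82 → rank 10.5.

10.5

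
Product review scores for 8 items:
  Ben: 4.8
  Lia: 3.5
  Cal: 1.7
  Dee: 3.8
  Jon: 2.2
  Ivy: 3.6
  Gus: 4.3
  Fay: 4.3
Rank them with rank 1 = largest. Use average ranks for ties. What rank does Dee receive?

4

Sorted (descending): 4.8, 4.3, 4.3, 3.8, 3.6, 3.5, 2.2, 1.7
The 2 values of 4.3 occupy positions 2–3 → average rank (2+3)/2 = 2.5.
Dee has value 3.8 → rank 4.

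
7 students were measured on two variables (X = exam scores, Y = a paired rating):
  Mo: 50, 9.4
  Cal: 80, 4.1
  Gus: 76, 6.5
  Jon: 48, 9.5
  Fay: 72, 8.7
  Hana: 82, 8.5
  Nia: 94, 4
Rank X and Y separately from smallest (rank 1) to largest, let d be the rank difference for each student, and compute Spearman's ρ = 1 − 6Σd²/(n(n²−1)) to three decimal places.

Ranks of variable 1: 2, 5, 4, 1, 3, 6, 7
Ranks of variable 2: 6, 2, 3, 7, 5, 4, 1
d = r₁ − r₂: -4, 3, 1, -6, -2, 2, 6
d²: 16, 9, 1, 36, 4, 4, 36; Σd² = 106
ρ = 1 − 6·106/(7·48) = 1 − 636/336 = -0.893

-0.893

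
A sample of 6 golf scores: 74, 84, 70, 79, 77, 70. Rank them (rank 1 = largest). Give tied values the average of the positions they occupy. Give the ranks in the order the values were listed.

Sorted (descending): 84, 79, 77, 74, 70, 70
The 2 values of 70 occupy positions 5–6 → average rank (5+6)/2 = 5.5.

4, 1, 5.5, 2, 3, 5.5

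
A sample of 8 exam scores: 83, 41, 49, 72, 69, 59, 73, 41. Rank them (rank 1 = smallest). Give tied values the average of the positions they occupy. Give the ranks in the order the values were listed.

Sorted (ascending): 41, 41, 49, 59, 69, 72, 73, 83
The 2 values of 41 occupy positions 1–2 → average rank (1+2)/2 = 1.5.

8, 1.5, 3, 6, 5, 4, 7, 1.5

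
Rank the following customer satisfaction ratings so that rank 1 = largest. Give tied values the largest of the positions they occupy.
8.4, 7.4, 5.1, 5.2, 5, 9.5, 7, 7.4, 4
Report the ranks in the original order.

Sorted (descending): 9.5, 8.4, 7.4, 7.4, 7, 5.2, 5.1, 5, 4
The 2 values of 7.4 occupy positions 3–4 → each gets rank 4.

2, 4, 7, 6, 8, 1, 5, 4, 9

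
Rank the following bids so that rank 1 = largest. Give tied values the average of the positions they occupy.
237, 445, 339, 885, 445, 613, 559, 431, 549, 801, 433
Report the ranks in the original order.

Sorted (descending): 885, 801, 613, 559, 549, 445, 445, 433, 431, 339, 237
The 2 values of 445 occupy positions 6–7 → average rank (6+7)/2 = 6.5.

11, 6.5, 10, 1, 6.5, 3, 4, 9, 5, 2, 8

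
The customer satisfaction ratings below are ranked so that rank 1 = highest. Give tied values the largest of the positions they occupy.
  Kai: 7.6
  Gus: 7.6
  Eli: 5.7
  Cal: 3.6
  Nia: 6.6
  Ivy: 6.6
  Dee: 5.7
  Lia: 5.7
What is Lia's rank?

7

Sorted (descending): 7.6, 7.6, 6.6, 6.6, 5.7, 5.7, 5.7, 3.6
The 2 values of 7.6 occupy positions 1–2 → each gets rank 2.
The 2 values of 6.6 occupy positions 3–4 → each gets rank 4.
The 3 values of 5.7 occupy positions 5–7 → each gets rank 7.
Lia has value 5.7 → rank 7.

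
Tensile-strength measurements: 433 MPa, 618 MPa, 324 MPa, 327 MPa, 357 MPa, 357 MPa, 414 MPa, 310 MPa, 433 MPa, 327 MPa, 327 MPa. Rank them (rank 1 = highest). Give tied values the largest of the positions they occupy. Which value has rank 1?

618

Sorted (descending): 618, 433, 433, 414, 357, 357, 327, 327, 327, 324, 310
The 2 values of 433 occupy positions 2–3 → each gets rank 3.
The 2 values of 357 occupy positions 5–6 → each gets rank 6.
The 3 values of 327 occupy positions 7–9 → each gets rank 9.
Rank 1 → value 618.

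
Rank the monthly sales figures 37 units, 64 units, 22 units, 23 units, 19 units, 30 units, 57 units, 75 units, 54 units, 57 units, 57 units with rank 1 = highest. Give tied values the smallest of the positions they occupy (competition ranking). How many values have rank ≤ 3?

5

Sorted (descending): 75, 64, 57, 57, 57, 54, 37, 30, 23, 22, 19
The 3 values of 57 occupy positions 3–5 → each gets rank 3.
Ranks ≤ 3: {1, 2, 3, 3, 3} → 5 values.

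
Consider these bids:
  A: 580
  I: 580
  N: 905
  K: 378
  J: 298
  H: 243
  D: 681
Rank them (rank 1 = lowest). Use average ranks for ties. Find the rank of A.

4.5

Sorted (ascending): 243, 298, 378, 580, 580, 681, 905
The 2 values of 580 occupy positions 4–5 → average rank (4+5)/2 = 4.5.
A has value 580 → rank 4.5.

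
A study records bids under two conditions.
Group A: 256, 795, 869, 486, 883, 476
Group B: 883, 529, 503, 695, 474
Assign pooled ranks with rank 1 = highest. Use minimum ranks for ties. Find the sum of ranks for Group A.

36

Sorted (descending): 883, 883, 869, 795, 695, 529, 503, 486, 476, 474, 256
The 2 values of 883 occupy positions 1–2 → each gets rank 1.
Group A values → pooled ranks: 256→11, 795→4, 869→3, 486→8, 883→1, 476→9
Rank sum = 11 + 4 + 3 + 8 + 1 + 9 = 36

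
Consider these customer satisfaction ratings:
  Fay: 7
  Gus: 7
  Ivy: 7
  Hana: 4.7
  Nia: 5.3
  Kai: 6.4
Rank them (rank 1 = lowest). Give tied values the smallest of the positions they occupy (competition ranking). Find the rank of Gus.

4

Sorted (ascending): 4.7, 5.3, 6.4, 7, 7, 7
The 3 values of 7 occupy positions 4–6 → each gets rank 4.
Gus has value 7 → rank 4.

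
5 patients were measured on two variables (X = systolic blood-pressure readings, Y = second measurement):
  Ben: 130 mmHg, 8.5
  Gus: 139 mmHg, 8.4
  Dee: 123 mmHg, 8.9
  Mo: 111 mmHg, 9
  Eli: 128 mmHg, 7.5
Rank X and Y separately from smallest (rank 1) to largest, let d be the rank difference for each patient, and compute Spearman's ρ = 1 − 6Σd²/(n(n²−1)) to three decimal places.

-0.700

Ranks of variable 1: 4, 5, 2, 1, 3
Ranks of variable 2: 3, 2, 4, 5, 1
d = r₁ − r₂: 1, 3, -2, -4, 2
d²: 1, 9, 4, 16, 4; Σd² = 34
ρ = 1 − 6·34/(5·24) = 1 − 204/120 = -0.700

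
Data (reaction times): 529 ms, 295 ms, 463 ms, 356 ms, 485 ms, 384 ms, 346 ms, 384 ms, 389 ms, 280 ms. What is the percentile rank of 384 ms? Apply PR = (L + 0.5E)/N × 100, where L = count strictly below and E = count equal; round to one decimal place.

N = 10.
Strictly below 384: 4. Equal to 384: 2.
PR = (4 + 0.5·2)/10 × 100 = 50.0

50.0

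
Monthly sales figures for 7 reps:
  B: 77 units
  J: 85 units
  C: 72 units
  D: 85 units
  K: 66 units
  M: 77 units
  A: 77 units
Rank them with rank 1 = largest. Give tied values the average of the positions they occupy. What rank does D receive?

Sorted (descending): 85, 85, 77, 77, 77, 72, 66
The 2 values of 85 occupy positions 1–2 → average rank (1+2)/2 = 1.5.
The 3 values of 77 occupy positions 3–5 → average rank 4.
D has value 85 units → rank 1.5.

1.5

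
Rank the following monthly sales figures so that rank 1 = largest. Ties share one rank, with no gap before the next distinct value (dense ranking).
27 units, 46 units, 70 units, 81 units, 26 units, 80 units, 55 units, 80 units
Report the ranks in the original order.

Sorted (descending): 81, 80, 80, 70, 55, 46, 27, 26
The 2 values of 80 share dense rank 2.
Remaining distinct values take the next consecutive integers.

6, 5, 3, 1, 7, 2, 4, 2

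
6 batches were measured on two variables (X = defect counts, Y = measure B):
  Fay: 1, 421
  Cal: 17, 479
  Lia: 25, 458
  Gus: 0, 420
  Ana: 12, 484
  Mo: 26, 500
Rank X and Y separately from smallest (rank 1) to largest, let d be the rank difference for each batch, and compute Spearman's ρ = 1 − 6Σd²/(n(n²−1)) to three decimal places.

0.771

Ranks of variable 1: 2, 4, 5, 1, 3, 6
Ranks of variable 2: 2, 4, 3, 1, 5, 6
d = r₁ − r₂: 0, 0, 2, 0, -2, 0
d²: 0, 0, 4, 0, 4, 0; Σd² = 8
ρ = 1 − 6·8/(6·35) = 1 − 48/210 = 0.771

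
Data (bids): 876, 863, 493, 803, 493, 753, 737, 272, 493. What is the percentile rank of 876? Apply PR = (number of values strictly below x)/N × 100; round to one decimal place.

88.9

N = 9.
Strictly below 876: 8. Equal to 876: 1.
PR = 8/9 × 100 = 88.9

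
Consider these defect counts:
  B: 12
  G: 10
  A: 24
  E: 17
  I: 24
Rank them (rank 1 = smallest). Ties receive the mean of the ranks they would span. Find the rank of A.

4.5

Sorted (ascending): 10, 12, 17, 24, 24
The 2 values of 24 occupy positions 4–5 → average rank (4+5)/2 = 4.5.
A has value 24 → rank 4.5.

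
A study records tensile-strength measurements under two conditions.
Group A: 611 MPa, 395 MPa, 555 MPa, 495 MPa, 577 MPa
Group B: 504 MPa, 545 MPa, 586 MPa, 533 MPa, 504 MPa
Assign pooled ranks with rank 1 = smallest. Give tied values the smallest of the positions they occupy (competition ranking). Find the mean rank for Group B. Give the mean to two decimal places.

5.20

Sorted (ascending): 395, 495, 504, 504, 533, 545, 555, 577, 586, 611
The 2 values of 504 occupy positions 3–4 → each gets rank 3.
Group B values → pooled ranks: 504→3, 545→6, 586→9, 533→5, 504→3
Mean rank = (3 + 6 + 9 + 5 + 3) / 5 = 5.20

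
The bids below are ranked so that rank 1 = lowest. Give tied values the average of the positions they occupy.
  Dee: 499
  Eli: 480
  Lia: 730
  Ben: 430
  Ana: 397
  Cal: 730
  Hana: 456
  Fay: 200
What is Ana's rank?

2

Sorted (ascending): 200, 397, 430, 456, 480, 499, 730, 730
The 2 values of 730 occupy positions 7–8 → average rank (7+8)/2 = 7.5.
Ana has value 397 → rank 2.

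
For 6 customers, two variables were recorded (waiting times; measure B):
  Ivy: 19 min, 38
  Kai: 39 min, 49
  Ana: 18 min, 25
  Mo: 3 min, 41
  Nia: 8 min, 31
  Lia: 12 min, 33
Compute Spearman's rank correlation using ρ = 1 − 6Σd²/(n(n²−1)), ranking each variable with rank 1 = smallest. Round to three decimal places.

0.257

Ranks of variable 1: 5, 6, 4, 1, 2, 3
Ranks of variable 2: 4, 6, 1, 5, 2, 3
d = r₁ − r₂: 1, 0, 3, -4, 0, 0
d²: 1, 0, 9, 16, 0, 0; Σd² = 26
ρ = 1 − 6·26/(6·35) = 1 − 156/210 = 0.257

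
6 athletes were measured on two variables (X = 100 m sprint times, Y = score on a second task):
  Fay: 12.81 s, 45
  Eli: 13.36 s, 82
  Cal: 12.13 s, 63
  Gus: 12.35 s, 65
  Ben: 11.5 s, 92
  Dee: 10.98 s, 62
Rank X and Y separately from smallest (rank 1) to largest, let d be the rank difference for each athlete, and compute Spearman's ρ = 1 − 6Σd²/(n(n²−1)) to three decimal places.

Ranks of variable 1: 5, 6, 3, 4, 2, 1
Ranks of variable 2: 1, 5, 3, 4, 6, 2
d = r₁ − r₂: 4, 1, 0, 0, -4, -1
d²: 16, 1, 0, 0, 16, 1; Σd² = 34
ρ = 1 − 6·34/(6·35) = 1 − 204/210 = 0.029

0.029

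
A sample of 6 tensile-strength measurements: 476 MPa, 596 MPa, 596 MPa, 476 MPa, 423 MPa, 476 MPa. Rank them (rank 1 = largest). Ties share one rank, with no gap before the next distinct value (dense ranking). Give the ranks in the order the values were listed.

Sorted (descending): 596, 596, 476, 476, 476, 423
The 2 values of 596 share dense rank 1.
The 3 values of 476 share dense rank 2.
Remaining distinct values take the next consecutive integers.

2, 1, 1, 2, 3, 2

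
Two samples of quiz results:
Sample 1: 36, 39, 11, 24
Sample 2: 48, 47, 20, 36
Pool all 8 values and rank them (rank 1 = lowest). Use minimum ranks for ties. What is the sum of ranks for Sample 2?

Sorted (ascending): 11, 20, 24, 36, 36, 39, 47, 48
The 2 values of 36 occupy positions 4–5 → each gets rank 4.
Sample 2 values → pooled ranks: 48→8, 47→7, 20→2, 36→4
Rank sum = 8 + 7 + 2 + 4 = 21

21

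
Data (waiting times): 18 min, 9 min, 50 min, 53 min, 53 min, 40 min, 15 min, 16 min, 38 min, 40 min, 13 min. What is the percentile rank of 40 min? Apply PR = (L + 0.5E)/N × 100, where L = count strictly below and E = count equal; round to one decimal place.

N = 11.
Strictly below 40: 6. Equal to 40: 2.
PR = (6 + 0.5·2)/11 × 100 = 63.6

63.6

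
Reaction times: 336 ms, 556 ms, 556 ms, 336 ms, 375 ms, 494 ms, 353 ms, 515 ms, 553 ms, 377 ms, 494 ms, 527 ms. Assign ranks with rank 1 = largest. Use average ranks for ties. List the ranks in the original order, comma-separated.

11.5, 1.5, 1.5, 11.5, 9, 6.5, 10, 5, 3, 8, 6.5, 4

Sorted (descending): 556, 556, 553, 527, 515, 494, 494, 377, 375, 353, 336, 336
The 2 values of 556 occupy positions 1–2 → average rank (1+2)/2 = 1.5.
The 2 values of 494 occupy positions 6–7 → average rank (6+7)/2 = 6.5.
The 2 values of 336 occupy positions 11–12 → average rank (11+12)/2 = 11.5.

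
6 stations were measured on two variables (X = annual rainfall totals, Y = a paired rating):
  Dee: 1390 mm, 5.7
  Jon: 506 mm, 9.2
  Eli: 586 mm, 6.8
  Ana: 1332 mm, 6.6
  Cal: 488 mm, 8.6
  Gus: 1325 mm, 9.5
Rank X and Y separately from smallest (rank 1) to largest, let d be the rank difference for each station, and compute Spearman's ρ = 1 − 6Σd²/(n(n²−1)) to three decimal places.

-0.600

Ranks of variable 1: 6, 2, 3, 5, 1, 4
Ranks of variable 2: 1, 5, 3, 2, 4, 6
d = r₁ − r₂: 5, -3, 0, 3, -3, -2
d²: 25, 9, 0, 9, 9, 4; Σd² = 56
ρ = 1 − 6·56/(6·35) = 1 − 336/210 = -0.600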